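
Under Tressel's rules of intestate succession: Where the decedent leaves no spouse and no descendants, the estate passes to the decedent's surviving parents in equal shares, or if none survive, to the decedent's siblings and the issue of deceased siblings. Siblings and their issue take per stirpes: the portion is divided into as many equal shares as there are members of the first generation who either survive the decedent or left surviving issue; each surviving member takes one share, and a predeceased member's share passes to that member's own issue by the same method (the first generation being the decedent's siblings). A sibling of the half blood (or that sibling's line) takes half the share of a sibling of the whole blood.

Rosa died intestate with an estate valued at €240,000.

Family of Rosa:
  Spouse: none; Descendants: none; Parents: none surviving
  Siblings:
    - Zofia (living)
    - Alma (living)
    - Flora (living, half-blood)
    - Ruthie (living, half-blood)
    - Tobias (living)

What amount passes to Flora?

The entire €240,000 passes to the siblings and their issue.
Counting each half-blood sibling's line as half a unit, there are 4 units in €240,000, so one unit is €60,000. Whole-blood lines (Zofia, Alma, and Tobias) take €60,000 each; half-blood lines (Flora and Ruthie) take €30,000 each.

Flora receives €30,000.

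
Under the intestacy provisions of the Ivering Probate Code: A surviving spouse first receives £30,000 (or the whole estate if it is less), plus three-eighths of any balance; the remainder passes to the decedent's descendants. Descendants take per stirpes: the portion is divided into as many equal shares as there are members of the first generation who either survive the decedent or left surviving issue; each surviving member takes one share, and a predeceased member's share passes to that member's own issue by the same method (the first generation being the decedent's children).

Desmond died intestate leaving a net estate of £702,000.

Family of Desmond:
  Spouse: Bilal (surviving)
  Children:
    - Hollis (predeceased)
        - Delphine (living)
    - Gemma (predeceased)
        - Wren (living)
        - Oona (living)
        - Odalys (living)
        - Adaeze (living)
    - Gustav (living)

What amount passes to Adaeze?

Bilal first takes £30,000, leaving a balance of £672,000. Bilal then takes three-eighths of the balance (£252,000), for a total of £282,000. The remaining £420,000 passes to the descendants.
The descendants' portion (£420,000) is divided into 3 shares of £140,000: Gustav takes £140,000; Hollis's £140,000 share passes to Hollis's issue; Gemma's £140,000 share passes to Gemma's issue.
Hollis's share (£140,000) passes entirely to Delphine.
Gemma's share (£140,000) is divided into 4 shares of £35,000: Wren, Oona, Odalys, and Adaeze each take £35,000.

Adaeze receives £35,000.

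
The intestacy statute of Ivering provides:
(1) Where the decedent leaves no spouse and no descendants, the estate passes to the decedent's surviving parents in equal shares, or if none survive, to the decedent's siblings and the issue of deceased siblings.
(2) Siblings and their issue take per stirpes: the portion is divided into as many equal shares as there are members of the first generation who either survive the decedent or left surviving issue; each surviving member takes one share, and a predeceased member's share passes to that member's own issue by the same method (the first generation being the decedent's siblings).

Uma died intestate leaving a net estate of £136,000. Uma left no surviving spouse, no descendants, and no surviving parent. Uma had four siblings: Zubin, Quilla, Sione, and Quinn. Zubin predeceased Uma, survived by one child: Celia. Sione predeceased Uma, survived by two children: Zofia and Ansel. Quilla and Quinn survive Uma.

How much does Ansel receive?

Ansel receives £17,000.

The entire £136,000 passes to the siblings and their issue.
That amount (£136,000) is divided into 4 shares of £34,000: Quilla and Quinn each take £34,000; Zubin's £34,000 share passes to Zubin's issue; Sione's £34,000 share passes to Sione's issue.
Zubin's share (£34,000) passes entirely to Celia.
Sione's share (£34,000) is divided into 2 shares of £17,000: Zofia and Ansel each take £17,000.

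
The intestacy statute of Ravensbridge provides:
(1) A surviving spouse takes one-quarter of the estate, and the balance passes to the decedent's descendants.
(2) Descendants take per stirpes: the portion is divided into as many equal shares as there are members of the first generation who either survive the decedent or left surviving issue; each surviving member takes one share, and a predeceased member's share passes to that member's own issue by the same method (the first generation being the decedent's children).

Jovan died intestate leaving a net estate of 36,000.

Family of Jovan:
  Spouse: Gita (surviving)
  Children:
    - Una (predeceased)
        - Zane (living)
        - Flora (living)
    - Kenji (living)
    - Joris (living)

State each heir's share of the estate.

Gita takes one-quarter of 36,000 = 9,000. The remaining 27,000 passes to the descendants.
The descendants' portion (27,000) is divided into 3 shares of 9,000: Kenji and Joris each take 9,000; Una's 9,000 share passes to Una's issue.
Una's share (9,000) is divided into 2 shares of 4,500: Zane and Flora each take 4,500.

Gita: 9,000; Zane: 4,500; Flora: 4,500; Kenji: 9,000; Joris: 9,000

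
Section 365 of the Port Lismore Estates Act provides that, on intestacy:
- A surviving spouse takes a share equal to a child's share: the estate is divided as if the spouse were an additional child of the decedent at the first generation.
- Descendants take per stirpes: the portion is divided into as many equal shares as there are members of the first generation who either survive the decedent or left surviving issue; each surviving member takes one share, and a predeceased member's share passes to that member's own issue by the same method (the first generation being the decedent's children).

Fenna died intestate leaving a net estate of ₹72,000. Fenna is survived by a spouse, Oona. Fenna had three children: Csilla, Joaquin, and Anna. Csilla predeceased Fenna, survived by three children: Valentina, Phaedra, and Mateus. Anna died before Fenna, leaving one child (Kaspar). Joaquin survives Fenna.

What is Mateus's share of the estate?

Mateus receives ₹6,000.

The spouse counts as an additional share at the children's level, so there are 4 primary shares of ₹18,000. Oona takes one such share (₹18,000).
The children's combined portion (₹54,000) is divided into 3 shares of ₹18,000: Joaquin takes ₹18,000; Csilla's ₹18,000 share passes to Csilla's issue; Anna's ₹18,000 share passes to Anna's issue.
Csilla's share (₹18,000) is divided into 3 shares of ₹6,000: Valentina, Phaedra, and Mateus each take ₹6,000.
Anna's share (₹18,000) passes entirely to Kaspar.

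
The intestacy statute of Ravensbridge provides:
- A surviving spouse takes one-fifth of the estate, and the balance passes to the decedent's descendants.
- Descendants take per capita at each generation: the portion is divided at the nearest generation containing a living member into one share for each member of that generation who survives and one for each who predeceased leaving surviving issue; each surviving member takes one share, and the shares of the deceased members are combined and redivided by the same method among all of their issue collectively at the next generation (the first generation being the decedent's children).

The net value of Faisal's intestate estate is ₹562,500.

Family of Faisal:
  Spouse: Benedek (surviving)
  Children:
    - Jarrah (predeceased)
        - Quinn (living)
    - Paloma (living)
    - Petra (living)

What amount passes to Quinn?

Benedek takes one-fifth of ₹562,500 = ₹112,500. The remaining ₹450,000 passes to the descendants.
The descendants' portion (₹450,000) is divided at the children's generation into 3 shares of ₹150,000. Paloma and Petra each take ₹150,000. The remaining share for the deceased Jarrah (₹150,000) is carried to the next generation.
That pool (₹150,000) passes entirely to Quinn, the sole taker at the grandchildren's generation.

Quinn receives ₹150,000.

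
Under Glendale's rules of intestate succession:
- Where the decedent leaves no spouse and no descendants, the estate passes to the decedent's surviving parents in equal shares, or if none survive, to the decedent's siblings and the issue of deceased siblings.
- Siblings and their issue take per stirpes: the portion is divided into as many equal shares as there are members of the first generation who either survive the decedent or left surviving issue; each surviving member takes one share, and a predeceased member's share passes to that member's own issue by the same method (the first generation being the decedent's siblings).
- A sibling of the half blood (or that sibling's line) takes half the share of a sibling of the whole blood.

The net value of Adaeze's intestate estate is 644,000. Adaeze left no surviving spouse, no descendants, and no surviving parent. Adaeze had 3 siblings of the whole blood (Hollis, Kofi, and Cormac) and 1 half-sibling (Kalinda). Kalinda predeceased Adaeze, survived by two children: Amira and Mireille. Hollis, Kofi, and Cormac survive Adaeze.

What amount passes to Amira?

The entire 644,000 passes to the siblings and their issue.
Counting each half-blood sibling's line as half a unit, there are 7/2 units in 644,000, so one unit is 184,000. Whole-blood lines (Hollis, Kofi, and Cormac) take 184,000 each; half-blood lines (Kalinda) take 92,000 each.
Kalinda's share (92,000) is divided into 2 shares of 46,000: Amira and Mireille each take 46,000.

Amira receives 46,000.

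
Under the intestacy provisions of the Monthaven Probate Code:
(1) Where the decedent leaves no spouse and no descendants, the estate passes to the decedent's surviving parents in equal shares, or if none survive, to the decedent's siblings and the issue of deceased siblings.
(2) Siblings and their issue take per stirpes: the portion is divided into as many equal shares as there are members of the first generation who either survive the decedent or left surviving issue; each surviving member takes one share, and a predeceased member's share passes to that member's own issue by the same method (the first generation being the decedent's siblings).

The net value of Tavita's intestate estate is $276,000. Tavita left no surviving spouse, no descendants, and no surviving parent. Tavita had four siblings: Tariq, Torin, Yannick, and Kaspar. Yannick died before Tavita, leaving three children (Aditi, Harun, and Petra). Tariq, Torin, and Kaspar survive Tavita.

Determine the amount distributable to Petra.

The entire $276,000 passes to the siblings and their issue.
That amount ($276,000) is divided into 4 shares of $69,000: Tariq, Torin, and Kaspar each take $69,000; Yannick's $69,000 share passes to Yannick's issue.
Yannick's share ($69,000) is divided into 3 shares of $23,000: Aditi, Harun, and Petra each take $23,000.

Petra receives $23,000.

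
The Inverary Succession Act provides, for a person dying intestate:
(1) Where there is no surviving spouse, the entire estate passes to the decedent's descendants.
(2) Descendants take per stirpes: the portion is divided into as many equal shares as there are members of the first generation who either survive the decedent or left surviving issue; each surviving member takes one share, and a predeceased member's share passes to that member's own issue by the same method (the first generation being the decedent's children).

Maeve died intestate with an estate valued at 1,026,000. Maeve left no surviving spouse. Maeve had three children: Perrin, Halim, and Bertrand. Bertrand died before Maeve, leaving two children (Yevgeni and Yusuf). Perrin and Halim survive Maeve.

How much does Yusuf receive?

Yusuf receives 171,000.

The entire 1,026,000 passes to the descendants.
That amount (1,026,000) is divided into 3 shares of 342,000: Perrin and Halim each take 342,000; Bertrand's 342,000 share passes to Bertrand's issue.
Bertrand's share (342,000) is divided into 2 shares of 171,000: Yevgeni and Yusuf each take 171,000.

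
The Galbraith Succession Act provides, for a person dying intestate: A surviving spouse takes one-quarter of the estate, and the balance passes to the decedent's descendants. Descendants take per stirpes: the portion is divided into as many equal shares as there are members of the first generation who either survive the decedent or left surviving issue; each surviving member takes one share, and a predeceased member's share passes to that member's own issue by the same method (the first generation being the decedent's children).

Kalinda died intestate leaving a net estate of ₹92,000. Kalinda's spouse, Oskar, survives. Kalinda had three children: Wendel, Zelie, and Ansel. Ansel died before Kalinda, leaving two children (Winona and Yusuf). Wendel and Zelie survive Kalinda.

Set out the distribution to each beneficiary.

Oskar takes one-quarter of ₹92,000 = ₹23,000. The remaining ₹69,000 passes to the descendants.
The descendants' portion (₹69,000) is divided into 3 shares of ₹23,000: Wendel and Zelie each take ₹23,000; Ansel's ₹23,000 share passes to Ansel's issue.
Ansel's share (₹23,000) is divided into 2 shares of ₹11,500: Winona and Yusuf each take ₹11,500.

Oskar: ₹23,000; Wendel: ₹23,000; Zelie: ₹23,000; Winona: ₹11,500; Yusuf: ₹11,500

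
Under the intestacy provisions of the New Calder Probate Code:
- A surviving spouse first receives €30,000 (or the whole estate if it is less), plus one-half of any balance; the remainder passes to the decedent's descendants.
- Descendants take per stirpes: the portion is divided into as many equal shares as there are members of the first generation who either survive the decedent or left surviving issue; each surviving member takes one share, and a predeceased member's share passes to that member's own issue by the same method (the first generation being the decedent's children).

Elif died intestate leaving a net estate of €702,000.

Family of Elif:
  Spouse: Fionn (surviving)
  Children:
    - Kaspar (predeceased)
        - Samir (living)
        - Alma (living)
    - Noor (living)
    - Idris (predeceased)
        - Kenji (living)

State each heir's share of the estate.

Fionn: €366,000; Samir: €56,000; Alma: €56,000; Noor: €112,000; Kenji: €112,000

Fionn first takes €30,000, leaving a balance of €672,000. Fionn then takes one-half of the balance (€336,000), for a total of €366,000. The remaining €336,000 passes to the descendants.
The descendants' portion (€336,000) is divided into 3 shares of €112,000: Noor takes €112,000; Kaspar's €112,000 share passes to Kaspar's issue; Idris's €112,000 share passes to Idris's issue.
Kaspar's share (€112,000) is divided into 2 shares of €56,000: Samir and Alma each take €56,000.
Idris's share (€112,000) passes entirely to Kenji.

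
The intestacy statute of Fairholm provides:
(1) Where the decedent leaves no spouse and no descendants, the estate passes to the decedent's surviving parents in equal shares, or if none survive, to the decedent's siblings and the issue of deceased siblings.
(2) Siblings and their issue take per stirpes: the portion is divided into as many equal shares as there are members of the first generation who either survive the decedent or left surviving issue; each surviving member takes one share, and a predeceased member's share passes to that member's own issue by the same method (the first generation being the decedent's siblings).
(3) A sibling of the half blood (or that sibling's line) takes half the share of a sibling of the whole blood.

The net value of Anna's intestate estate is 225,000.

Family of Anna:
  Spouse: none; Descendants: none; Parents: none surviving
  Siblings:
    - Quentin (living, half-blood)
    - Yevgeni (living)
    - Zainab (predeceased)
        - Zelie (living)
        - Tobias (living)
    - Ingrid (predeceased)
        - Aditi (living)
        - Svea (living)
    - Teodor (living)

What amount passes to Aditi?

The entire 225,000 passes to the siblings and their issue.
Counting each half-blood sibling's line as half a unit, there are 9/2 units in 225,000, so one unit is 50,000. Whole-blood lines (Yevgeni, Zainab, Ingrid, and Teodor) take 50,000 each; half-blood lines (Quentin) take 25,000 each.
Zainab's share (50,000) is divided into 2 shares of 25,000: Zelie and Tobias each take 25,000.
Ingrid's share (50,000) is divided into 2 shares of 25,000: Aditi and Svea each take 25,000.

Aditi receives 25,000.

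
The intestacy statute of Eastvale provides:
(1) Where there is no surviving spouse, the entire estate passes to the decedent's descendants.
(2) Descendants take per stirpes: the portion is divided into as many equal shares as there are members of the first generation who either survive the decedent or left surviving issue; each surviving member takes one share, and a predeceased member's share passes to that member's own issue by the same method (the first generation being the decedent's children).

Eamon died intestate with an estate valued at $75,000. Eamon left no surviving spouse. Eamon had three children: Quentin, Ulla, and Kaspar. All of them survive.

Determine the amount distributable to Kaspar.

The entire $75,000 passes to the descendants.
That amount ($75,000) is divided into 3 shares of $25,000: Quentin, Ulla, and Kaspar each take $25,000.

Kaspar receives $25,000.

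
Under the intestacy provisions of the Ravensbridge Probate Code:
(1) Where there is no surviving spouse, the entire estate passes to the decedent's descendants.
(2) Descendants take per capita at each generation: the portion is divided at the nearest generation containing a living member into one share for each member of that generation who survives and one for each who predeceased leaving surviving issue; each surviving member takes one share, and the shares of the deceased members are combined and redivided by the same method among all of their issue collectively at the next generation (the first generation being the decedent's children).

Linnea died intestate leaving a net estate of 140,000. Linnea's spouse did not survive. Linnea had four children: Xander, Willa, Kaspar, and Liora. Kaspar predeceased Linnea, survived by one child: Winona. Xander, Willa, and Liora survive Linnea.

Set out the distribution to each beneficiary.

The entire 140,000 passes to the descendants.
That amount (140,000) is divided at the children's generation into 4 shares of 35,000. Xander, Willa, and Liora each take 35,000. The remaining share for the deceased Kaspar (35,000) is carried to the next generation.
That pool (35,000) passes entirely to Winona, the sole taker at the grandchildren's generation.

Xander: 35,000; Willa: 35,000; Winona: 35,000; Liora: 35,000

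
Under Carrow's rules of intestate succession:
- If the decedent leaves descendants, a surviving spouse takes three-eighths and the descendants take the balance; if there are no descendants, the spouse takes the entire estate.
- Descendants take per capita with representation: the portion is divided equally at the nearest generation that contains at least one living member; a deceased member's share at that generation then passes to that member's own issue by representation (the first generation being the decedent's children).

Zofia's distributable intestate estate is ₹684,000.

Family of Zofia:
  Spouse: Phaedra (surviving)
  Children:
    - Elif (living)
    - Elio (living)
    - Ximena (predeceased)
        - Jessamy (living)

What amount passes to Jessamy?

Phaedra takes three-eighths of ₹684,000 = ₹256,500. The remaining ₹427,500 passes to the descendants.
The descendants' portion (₹427,500) is divided into 3 shares of ₹142,500: Elif and Elio each take ₹142,500; Ximena's ₹142,500 share passes to Ximena's issue.
Ximena's share (₹142,500) passes entirely to Jessamy.

Jessamy receives ₹142,500.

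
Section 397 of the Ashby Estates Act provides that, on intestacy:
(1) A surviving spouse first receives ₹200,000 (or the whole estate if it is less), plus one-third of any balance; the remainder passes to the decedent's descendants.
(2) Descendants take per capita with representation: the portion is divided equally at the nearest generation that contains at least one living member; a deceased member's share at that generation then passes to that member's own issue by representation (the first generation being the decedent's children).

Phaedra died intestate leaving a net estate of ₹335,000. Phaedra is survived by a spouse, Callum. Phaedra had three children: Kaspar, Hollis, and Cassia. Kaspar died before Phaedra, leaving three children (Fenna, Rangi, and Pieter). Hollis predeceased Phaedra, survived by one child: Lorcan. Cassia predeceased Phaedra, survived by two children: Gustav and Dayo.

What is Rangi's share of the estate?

Rangi receives ₹15,000.

Callum first takes ₹200,000, leaving a balance of ₹135,000. Callum then takes one-third of the balance (₹45,000), for a total of ₹245,000. The remaining ₹90,000 passes to the descendants.
No child survives, so the initial division is made at the grandchildren's generation.
The descendants' portion (₹90,000) is divided into 6 shares of ₹15,000: Fenna, Rangi, Pieter, Lorcan, Gustav, and Dayo each take ₹15,000.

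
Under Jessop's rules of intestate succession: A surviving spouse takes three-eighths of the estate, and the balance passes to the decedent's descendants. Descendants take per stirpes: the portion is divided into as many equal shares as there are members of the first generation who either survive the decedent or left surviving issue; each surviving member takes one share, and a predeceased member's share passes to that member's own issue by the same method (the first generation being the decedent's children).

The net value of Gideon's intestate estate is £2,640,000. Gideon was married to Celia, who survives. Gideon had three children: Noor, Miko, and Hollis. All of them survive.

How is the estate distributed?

Celia: £990,000; Noor: £550,000; Miko: £550,000; Hollis: £550,000

Celia takes three-eighths of £2,640,000 = £990,000. The remaining £1,650,000 passes to the descendants.
The descendants' portion (£1,650,000) is divided into 3 shares of £550,000: Noor, Miko, and Hollis each take £550,000.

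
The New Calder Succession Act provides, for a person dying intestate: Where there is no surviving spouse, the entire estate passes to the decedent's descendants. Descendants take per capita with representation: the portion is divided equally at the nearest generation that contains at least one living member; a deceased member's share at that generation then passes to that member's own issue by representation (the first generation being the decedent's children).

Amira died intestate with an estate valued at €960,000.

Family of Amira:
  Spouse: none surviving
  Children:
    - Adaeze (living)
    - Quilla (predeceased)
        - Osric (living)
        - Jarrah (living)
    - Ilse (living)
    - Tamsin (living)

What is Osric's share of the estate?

Osric receives €120,000.

The entire €960,000 passes to the descendants.
That amount (€960,000) is divided into 4 shares of €240,000: Adaeze, Ilse, and Tamsin each take €240,000; Quilla's €240,000 share passes to Quilla's issue.
Quilla's share (€240,000) is divided into 2 shares of €120,000: Osric and Jarrah each take €120,000.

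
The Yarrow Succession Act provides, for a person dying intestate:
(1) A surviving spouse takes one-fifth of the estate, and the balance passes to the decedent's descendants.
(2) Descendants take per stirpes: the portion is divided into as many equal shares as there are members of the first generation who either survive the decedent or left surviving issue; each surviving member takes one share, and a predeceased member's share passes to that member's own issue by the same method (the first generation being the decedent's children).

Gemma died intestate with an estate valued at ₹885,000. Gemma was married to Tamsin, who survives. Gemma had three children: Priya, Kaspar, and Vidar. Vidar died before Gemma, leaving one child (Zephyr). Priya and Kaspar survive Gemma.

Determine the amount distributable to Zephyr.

Tamsin takes one-fifth of ₹885,000 = ₹177,000. The remaining ₹708,000 passes to the descendants.
The descendants' portion (₹708,000) is divided into 3 shares of ₹236,000: Priya and Kaspar each take ₹236,000; Vidar's ₹236,000 share passes to Vidar's issue.
Vidar's share (₹236,000) passes entirely to Zephyr.

Zephyr receives ₹236,000.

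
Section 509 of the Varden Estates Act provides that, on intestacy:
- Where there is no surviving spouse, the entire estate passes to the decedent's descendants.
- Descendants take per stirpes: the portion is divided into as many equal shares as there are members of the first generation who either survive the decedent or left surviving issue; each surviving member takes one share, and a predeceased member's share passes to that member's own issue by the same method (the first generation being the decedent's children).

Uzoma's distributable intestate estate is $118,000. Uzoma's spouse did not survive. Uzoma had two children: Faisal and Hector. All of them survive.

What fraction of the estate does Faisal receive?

Faisal receives 1/2 of the estate.

The entire $118,000 passes to the descendants.
That amount ($118,000) is divided into 2 shares of $59,000: Faisal and Hector each take $59,000.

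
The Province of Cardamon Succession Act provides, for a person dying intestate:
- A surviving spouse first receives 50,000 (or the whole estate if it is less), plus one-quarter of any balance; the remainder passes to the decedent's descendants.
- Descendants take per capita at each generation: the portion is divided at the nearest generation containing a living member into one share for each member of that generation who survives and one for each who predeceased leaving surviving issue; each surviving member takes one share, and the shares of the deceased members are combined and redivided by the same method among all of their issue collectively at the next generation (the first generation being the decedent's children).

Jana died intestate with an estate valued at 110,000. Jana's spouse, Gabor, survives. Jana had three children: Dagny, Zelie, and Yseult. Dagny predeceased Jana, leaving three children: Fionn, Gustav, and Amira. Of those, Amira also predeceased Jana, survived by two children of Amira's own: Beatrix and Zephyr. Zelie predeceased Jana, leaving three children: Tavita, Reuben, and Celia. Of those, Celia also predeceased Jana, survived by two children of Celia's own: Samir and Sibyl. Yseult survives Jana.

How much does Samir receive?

Samir receives 2,500.

Gabor first takes 50,000, leaving a balance of 60,000. Gabor then takes one-quarter of the balance (15,000), for a total of 65,000. The remaining 45,000 passes to the descendants.
The descendants' portion (45,000) is divided at the children's generation into 3 shares of 15,000. Yseult takes 15,000. The 2 shares of the deceased (Dagny and Zelie) are combined into a pool of 30,000.
That pool (30,000) is divided at the grandchildren's generation into 6 shares of 5,000. Fionn, Gustav, Tavita, and Reuben each take 5,000. The 2 shares of the deceased (Amira and Celia) are combined into a pool of 10,000.
That pool (10,000) is divided at the great-grandchildren's generation equally among Beatrix, Zephyr, Samir, and Sibyl: 2,500 each.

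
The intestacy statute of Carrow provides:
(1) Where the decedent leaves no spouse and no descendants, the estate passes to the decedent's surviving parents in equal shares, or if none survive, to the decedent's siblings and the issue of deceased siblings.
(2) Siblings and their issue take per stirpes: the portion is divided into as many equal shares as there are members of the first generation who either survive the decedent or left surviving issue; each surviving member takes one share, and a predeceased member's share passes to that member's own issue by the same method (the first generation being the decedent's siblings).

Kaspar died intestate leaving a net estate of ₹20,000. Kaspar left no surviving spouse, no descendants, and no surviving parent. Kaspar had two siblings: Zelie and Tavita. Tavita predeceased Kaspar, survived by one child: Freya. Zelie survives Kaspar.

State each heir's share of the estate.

Zelie: ₹10,000; Freya: ₹10,000

The entire ₹20,000 passes to the siblings and their issue.
That amount (₹20,000) is divided into 2 shares of ₹10,000: Zelie takes ₹10,000; Tavita's ₹10,000 share passes to Tavita's issue.
Tavita's share (₹10,000) passes entirely to Freya.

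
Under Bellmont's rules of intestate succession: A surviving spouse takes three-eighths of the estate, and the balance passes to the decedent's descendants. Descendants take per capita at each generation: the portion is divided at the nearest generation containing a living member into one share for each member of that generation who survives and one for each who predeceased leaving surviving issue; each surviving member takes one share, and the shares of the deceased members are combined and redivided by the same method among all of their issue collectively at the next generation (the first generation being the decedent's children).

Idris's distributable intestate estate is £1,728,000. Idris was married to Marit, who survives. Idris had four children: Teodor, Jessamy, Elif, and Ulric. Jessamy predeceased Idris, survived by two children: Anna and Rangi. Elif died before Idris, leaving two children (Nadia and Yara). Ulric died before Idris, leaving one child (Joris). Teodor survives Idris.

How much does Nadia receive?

Nadia receives £162,000.

Marit takes three-eighths of £1,728,000 = £648,000. The remaining £1,080,000 passes to the descendants.
The descendants' portion (£1,080,000) is divided at the children's generation into 4 shares of £270,000. Teodor takes £270,000. The 3 shares of the deceased (Jessamy, Elif, and Ulric) are combined into a pool of £810,000.
That pool (£810,000) is divided at the grandchildren's generation equally among Anna, Rangi, Nadia, Yara, and Joris: £162,000 each.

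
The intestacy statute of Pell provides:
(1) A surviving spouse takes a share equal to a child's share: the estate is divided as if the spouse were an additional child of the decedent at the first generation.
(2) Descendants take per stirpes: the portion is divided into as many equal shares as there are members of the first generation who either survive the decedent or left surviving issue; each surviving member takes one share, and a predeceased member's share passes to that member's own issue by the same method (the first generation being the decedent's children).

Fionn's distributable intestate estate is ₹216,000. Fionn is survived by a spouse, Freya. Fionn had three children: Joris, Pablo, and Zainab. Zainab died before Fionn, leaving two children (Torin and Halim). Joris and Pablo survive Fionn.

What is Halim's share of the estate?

The spouse counts as an additional share at the children's level, so there are 4 primary shares of ₹54,000. Freya takes one such share (₹54,000).
The children's combined portion (₹162,000) is divided into 3 shares of ₹54,000: Joris and Pablo each take ₹54,000; Zainab's ₹54,000 share passes to Zainab's issue.
Zainab's share (₹54,000) is divided into 2 shares of ₹27,000: Torin and Halim each take ₹27,000.

Halim receives ₹27,000.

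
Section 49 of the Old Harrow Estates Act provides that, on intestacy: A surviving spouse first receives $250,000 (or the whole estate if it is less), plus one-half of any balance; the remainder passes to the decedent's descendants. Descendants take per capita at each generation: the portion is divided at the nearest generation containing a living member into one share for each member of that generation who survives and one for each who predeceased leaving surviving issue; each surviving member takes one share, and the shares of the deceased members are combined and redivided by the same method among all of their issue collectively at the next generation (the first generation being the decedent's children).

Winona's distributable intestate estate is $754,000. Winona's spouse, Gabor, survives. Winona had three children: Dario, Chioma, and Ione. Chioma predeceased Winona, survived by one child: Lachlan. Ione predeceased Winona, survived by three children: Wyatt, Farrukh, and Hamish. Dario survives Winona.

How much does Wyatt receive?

Gabor first takes $250,000, leaving a balance of $504,000. Gabor then takes one-half of the balance ($252,000), for a total of $502,000. The remaining $252,000 passes to the descendants.
The descendants' portion ($252,000) is divided at the children's generation into 3 shares of $84,000. Dario takes $84,000. The 2 shares of the deceased (Chioma and Ione) are combined into a pool of $168,000.
That pool ($168,000) is divided at the grandchildren's generation equally among Lachlan, Wyatt, Farrukh, and Hamish: $42,000 each.

Wyatt receives $42,000.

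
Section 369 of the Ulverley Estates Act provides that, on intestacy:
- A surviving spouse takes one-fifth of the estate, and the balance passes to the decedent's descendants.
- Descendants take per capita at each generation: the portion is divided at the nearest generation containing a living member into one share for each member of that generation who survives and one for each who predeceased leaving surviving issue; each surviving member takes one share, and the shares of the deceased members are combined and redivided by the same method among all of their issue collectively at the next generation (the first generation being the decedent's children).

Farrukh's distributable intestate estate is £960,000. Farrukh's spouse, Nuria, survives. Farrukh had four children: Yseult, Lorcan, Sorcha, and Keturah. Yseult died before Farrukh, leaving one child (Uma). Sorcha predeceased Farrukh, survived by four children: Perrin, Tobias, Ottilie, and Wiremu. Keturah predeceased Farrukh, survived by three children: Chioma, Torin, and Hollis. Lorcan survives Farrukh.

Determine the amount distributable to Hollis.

Hollis receives £72,000.

Nuria takes one-fifth of £960,000 = £192,000. The remaining £768,000 passes to the descendants.
The descendants' portion (£768,000) is divided at the children's generation into 4 shares of £192,000. Lorcan takes £192,000. The 3 shares of the deceased (Yseult, Sorcha, and Keturah) are combined into a pool of £576,000.
That pool (£576,000) is divided at the grandchildren's generation equally among Uma, Perrin, Tobias, Ottilie, Wiremu, Chioma, Torin, and Hollis: £72,000 each.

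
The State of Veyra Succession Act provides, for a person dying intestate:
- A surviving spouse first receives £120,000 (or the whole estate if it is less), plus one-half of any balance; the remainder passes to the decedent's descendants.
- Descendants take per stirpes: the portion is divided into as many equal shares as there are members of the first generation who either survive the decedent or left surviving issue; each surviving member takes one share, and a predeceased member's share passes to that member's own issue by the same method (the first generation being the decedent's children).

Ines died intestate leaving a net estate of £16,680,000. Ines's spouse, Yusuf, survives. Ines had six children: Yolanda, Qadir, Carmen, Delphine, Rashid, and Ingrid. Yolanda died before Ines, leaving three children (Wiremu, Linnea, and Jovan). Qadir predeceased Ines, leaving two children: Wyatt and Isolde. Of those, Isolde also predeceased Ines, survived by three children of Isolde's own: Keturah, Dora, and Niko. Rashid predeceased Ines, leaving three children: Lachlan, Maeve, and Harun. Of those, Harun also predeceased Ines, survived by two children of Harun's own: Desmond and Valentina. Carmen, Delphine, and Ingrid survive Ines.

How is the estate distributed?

Yusuf first takes £120,000, leaving a balance of £16,560,000. Yusuf then takes one-half of the balance (£8,280,000), for a total of £8,400,000. The remaining £8,280,000 passes to the descendants.
The descendants' portion (£8,280,000) is divided into 6 shares of £1,380,000: Carmen, Delphine, and Ingrid each take £1,380,000; Yolanda's £1,380,000 share passes to Yolanda's issue; Qadir's £1,380,000 share passes to Qadir's issue; Rashid's £1,380,000 share passes to Rashid's issue.
Yolanda's share (£1,380,000) is divided into 3 shares of £460,000: Wiremu, Linnea, and Jovan each take £460,000.
Qadir's share (£1,380,000) is divided into 2 shares of £690,000: Wyatt takes £690,000; Isolde's £690,000 share passes to Isolde's issue.
Isolde's share (£690,000) is divided into 3 shares of £230,000: Keturah, Dora, and Niko each take £230,000.
Rashid's share (£1,380,000) is divided into 3 shares of £460,000: Lachlan and Maeve each take £460,000; Harun's £460,000 share passes to Harun's issue.
Harun's share (£460,000) is divided into 2 shares of £230,000: Desmond and Valentina each take £230,000.

Yusuf: £8,400,000; Wiremu: £460,000; Linnea: £460,000; Jovan: £460,000; Wyatt: £690,000; Keturah: £230,000; Dora: £230,000; Niko: £230,000; Carmen: £1,380,000; Delphine: £1,380,000; Lachlan: £460,000; Maeve: £460,000; Desmond: £230,000; Valentina: £230,000; Ingrid: £1,380,000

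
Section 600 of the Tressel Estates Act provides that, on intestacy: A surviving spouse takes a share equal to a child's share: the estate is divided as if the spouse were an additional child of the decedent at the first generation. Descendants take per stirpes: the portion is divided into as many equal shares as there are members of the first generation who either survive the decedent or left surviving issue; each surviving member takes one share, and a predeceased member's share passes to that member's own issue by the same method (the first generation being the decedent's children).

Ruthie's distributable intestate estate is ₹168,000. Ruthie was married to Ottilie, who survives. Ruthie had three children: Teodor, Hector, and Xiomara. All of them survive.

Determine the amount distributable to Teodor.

Teodor receives ₹42,000.

The spouse counts as an additional share at the children's level, so there are 4 primary shares of ₹42,000. Ottilie takes one such share (₹42,000).
The children's combined portion (₹126,000) is divided into 3 shares of ₹42,000: Teodor, Hector, and Xiomara each take ₹42,000.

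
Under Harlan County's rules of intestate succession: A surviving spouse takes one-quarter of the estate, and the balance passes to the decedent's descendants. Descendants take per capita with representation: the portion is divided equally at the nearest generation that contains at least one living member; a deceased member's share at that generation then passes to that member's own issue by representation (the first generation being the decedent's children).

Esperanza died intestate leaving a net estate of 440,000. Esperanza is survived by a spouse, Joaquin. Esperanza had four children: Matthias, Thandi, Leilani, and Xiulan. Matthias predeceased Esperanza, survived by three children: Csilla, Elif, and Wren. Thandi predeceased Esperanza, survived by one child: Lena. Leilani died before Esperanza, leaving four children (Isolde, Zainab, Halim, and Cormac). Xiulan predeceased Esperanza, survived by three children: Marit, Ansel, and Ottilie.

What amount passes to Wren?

Wren receives 30,000.

Joaquin takes one-quarter of 440,000 = 110,000. The remaining 330,000 passes to the descendants.
No child survives, so the initial division is made at the grandchildren's generation.
The descendants' portion (330,000) is divided into 11 shares of 30,000: Csilla, Elif, Wren, Lena, Isolde, Zainab, Halim, Cormac, Marit, Ansel, and Ottilie each take 30,000.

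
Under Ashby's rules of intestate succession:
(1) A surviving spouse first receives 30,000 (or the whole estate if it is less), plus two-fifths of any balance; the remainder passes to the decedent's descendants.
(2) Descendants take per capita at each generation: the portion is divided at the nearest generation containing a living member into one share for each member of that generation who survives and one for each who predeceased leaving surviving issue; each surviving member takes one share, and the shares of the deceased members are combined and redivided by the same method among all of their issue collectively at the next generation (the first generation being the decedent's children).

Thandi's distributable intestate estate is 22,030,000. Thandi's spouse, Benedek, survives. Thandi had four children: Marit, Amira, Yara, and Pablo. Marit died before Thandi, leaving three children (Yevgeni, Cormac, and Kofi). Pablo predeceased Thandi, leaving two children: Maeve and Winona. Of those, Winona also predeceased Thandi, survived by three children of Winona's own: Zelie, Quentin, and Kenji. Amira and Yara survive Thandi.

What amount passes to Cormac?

Cormac receives 1,320,000.

Benedek first takes 30,000, leaving a balance of 22,000,000. Benedek then takes two-fifths of the balance (8,800,000), for a total of 8,830,000. The remaining 13,200,000 passes to the descendants.
The descendants' portion (13,200,000) is divided at the children's generation into 4 shares of 3,300,000. Amira and Yara each take 3,300,000. The 2 shares of the deceased (Marit and Pablo) are combined into a pool of 6,600,000.
That pool (6,600,000) is divided at the grandchildren's generation into 5 shares of 1,320,000. Yevgeni, Cormac, Kofi, and Maeve each take 1,320,000. The remaining share for the deceased Winona (1,320,000) is carried to the next generation.
That pool (1,320,000) is divided at the great-grandchildren's generation equally among Zelie, Quentin, and Kenji: 440,000 each.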